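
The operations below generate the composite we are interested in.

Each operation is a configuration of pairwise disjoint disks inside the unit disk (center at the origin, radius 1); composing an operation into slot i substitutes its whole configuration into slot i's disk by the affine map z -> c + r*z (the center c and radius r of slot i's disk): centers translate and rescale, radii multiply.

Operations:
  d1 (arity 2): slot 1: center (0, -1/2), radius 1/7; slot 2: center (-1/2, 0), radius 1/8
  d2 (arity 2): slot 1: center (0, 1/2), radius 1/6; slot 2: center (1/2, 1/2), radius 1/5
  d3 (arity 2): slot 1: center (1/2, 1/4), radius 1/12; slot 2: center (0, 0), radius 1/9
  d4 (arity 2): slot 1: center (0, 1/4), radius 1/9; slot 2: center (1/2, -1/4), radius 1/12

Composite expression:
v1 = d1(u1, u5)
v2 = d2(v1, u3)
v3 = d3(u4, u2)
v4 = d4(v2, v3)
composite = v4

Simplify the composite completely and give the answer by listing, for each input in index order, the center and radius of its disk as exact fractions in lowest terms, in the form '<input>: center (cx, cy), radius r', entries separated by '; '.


Affine substitution under d4: radii multiply and u-centers shift.
tracing u1 down its 3-map path: center (0, 8/27), radius 1/378
tracing u5 down its 3-map path: center (-1/108, 11/36), radius 1/432
tracing u3 down its 2-map path: center (1/18, 11/36), radius 1/45
tracing u4 down its 2-map path: center (13/24, -11/48), radius 1/144
tracing u2 down its 2-map path: center (1/2, -1/4), radius 1/108

u1: center (0, 8/27), radius 1/378; u2: center (1/2, -1/4), radius 1/108; u3: center (1/18, 11/36), radius 1/45; u4: center (13/24, -11/48), radius 1/144; u5: center (-1/108, 11/36), radius 1/432


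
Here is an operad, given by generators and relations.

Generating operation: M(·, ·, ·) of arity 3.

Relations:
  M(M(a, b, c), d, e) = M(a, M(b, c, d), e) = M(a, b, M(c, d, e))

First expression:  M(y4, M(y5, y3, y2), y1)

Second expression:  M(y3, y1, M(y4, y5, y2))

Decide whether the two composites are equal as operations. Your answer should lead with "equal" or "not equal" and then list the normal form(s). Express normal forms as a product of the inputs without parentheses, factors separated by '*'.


not equal: they reduce to y4 * y5 * y3 * y2 * y1 and y3 * y1 * y4 * y5 * y2


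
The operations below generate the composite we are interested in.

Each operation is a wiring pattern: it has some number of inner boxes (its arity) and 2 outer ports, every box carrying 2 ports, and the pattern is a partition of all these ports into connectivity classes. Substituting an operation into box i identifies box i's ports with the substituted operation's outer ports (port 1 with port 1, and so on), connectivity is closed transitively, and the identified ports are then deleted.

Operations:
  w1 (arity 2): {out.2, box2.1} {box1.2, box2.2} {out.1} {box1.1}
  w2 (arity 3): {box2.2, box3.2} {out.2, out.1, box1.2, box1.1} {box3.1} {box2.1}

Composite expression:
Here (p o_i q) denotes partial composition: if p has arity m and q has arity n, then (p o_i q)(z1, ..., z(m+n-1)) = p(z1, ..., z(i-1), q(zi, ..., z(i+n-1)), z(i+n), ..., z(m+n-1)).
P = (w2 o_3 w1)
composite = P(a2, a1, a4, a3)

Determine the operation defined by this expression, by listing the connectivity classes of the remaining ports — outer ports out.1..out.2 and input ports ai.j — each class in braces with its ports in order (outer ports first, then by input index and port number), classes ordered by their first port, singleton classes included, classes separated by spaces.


{out.1, out.2, a2.1, a2.2} {a1.1} {a1.2, a3.1} {a3.2, a4.2} {a4.1}

Two ports join when wires chain via w2-identified ports.
w1 over (a4, a3) gives {out.1} {out.2, a3.1} {a3.2, a4.2} {a4.1}, out.j being that stage's outer ports
w2 over (a2, a1, a4, a3) gives {out.1, out.2, a2.1, a2.2} {a1.1} {a1.2, a3.1} {a3.2, a4.2} {a4.1}, out.j being that stage's outer ports


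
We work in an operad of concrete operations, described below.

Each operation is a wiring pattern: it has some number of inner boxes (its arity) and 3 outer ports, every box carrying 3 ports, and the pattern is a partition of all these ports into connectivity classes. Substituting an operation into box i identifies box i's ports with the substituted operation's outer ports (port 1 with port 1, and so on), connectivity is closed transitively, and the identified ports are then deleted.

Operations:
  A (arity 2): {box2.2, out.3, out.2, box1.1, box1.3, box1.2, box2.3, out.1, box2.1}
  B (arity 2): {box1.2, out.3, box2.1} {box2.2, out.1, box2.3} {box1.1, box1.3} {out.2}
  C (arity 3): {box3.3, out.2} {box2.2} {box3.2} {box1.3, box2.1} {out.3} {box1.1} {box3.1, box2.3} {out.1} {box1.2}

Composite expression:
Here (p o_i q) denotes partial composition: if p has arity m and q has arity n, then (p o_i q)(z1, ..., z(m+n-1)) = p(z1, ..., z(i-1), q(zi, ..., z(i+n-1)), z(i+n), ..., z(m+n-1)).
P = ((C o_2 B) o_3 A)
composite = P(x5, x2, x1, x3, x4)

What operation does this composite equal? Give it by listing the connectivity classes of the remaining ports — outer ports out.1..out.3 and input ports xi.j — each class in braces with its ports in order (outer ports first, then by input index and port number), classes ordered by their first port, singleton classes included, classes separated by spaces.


{out.1} {out.2, x4.3} {out.3} {x1.1, x1.2, x1.3, x2.2, x3.1, x3.2, x3.3, x4.1, x5.3} {x2.1, x2.3} {x4.2} {x5.1} {x5.2}

Connectivity passes through glued C-boundaries; trace each wire chain.
A over (x1, x3) gives {out.1, out.2, out.3, x1.1, x1.2, x1.3, x3.1, x3.2, x3.3}, out.j being that stage's outer ports
B over (x2, x1, x3) gives {out.1, out.3, x1.1, x1.2, x1.3, x2.2, x3.1, x3.2, x3.3} {out.2} {x2.1, x2.3}, out.j being that stage's outer ports
C over (x5, x2, x1, x3, x4) gives {out.1} {out.2, x4.3} {out.3} {x1.1, x1.2, x1.3, x2.2, x3.1, x3.2, x3.3, x4.1, x5.3} {x2.1, x2.3} {x4.2} {x5.1} {x5.2}, out.j being that stage's outer ports


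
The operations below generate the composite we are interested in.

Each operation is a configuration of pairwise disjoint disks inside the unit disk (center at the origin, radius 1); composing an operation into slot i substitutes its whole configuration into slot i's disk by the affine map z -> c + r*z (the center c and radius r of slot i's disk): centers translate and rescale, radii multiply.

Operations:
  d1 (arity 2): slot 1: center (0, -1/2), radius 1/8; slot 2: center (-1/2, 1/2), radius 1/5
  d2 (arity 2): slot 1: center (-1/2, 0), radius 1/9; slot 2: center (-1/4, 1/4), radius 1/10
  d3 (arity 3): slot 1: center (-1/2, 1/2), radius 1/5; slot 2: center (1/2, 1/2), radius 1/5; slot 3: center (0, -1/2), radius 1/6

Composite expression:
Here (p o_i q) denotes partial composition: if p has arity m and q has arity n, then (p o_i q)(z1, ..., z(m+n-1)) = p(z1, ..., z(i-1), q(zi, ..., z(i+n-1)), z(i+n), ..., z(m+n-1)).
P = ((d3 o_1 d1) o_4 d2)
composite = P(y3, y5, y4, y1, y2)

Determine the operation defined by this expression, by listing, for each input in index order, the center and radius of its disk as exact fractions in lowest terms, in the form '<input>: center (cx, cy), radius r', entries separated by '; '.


Only the slot chain above each y matters under d3; compose those maps.
for y3, the 2-step affine chain lands on center (-1/2, 2/5), radius 1/40
for y5, the 2-step affine chain lands on center (-3/5, 3/5), radius 1/25
for y4, the 1-step affine chain lands on center (1/2, 1/2), radius 1/5
for y1, the 2-step affine chain lands on center (-1/12, -1/2), radius 1/54
for y2, the 2-step affine chain lands on center (-1/24, -11/24), radius 1/60

y1: center (-1/12, -1/2), radius 1/54; y2: center (-1/24, -11/24), radius 1/60; y3: center (-1/2, 2/5), radius 1/40; y4: center (1/2, 1/2), radius 1/5; y5: center (-3/5, 3/5), radius 1/25


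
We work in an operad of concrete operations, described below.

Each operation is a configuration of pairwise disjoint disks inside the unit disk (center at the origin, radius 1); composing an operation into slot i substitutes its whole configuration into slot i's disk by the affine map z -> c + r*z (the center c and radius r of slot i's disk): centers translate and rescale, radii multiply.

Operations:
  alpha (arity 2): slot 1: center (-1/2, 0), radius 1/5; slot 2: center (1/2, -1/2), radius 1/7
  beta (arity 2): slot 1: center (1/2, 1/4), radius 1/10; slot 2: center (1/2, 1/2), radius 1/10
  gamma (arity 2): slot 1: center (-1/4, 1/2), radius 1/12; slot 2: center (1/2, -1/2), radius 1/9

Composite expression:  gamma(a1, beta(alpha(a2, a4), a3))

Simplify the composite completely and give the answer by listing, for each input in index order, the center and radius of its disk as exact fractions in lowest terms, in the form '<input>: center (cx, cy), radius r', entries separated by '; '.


a1: center (-1/4, 1/2), radius 1/12; a2: center (11/20, -17/36), radius 1/450; a3: center (5/9, -4/9), radius 1/90; a4: center (101/180, -43/90), radius 1/630

Below gamma, radii multiply path by path; the a-disk centers shift.
tracing a1 down its 1-map path: center (-1/4, 1/2), radius 1/12
tracing a2 down its 3-map path: center (11/20, -17/36), radius 1/450
tracing a4 down its 3-map path: center (101/180, -43/90), radius 1/630
tracing a3 down its 2-map path: center (5/9, -4/9), radius 1/90


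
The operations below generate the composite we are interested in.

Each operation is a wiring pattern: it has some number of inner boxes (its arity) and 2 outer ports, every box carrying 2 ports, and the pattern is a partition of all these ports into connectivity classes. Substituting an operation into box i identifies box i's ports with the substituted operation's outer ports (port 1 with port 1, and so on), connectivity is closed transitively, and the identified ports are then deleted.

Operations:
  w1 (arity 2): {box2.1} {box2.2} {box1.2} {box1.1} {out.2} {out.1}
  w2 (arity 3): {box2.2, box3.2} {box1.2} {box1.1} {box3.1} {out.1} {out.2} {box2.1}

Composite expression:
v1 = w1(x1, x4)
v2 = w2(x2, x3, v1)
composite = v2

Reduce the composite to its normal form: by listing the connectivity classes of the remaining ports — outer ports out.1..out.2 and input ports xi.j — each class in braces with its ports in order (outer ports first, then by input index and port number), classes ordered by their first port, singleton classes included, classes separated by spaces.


{out.1} {out.2} {x1.1} {x1.2} {x2.1} {x2.2} {x3.1} {x3.2} {x4.1} {x4.2}


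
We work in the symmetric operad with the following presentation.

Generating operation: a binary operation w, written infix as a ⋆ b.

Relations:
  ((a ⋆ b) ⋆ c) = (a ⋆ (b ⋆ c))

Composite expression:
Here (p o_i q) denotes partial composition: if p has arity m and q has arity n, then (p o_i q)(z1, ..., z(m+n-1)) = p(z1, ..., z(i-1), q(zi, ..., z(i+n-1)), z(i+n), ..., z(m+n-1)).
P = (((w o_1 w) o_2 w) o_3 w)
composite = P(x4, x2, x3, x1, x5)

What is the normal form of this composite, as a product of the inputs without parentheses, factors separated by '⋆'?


x4 ⋆ x2 ⋆ x3 ⋆ x1 ⋆ x5

Associativity of w dissolves the nesting; only the x-input order survives.
(x3 ⋆ x1) flattens to x3 ⋆ x1
(x2 ⋆ (x3 ⋆ x1)) flattens to x2 ⋆ x3 ⋆ x1
(x4 ⋆ (x2 ⋆ (x3 ⋆ x1))) flattens to x4 ⋆ x2 ⋆ x3 ⋆ x1
((x4 ⋆ (x2 ⋆ (x3 ⋆ x1))) ⋆ x5) flattens to x4 ⋆ x2 ⋆ x3 ⋆ x1 ⋆ x5


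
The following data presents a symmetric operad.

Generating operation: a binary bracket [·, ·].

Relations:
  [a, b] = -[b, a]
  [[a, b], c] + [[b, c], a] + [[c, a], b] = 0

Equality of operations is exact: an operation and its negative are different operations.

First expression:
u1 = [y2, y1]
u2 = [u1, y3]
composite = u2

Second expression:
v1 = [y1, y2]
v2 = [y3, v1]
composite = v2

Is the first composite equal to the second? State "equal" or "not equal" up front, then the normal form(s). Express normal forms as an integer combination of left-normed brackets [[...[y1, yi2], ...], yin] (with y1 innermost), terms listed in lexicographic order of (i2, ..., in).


equal: each reduces to -[[y1, y2], y3]

The first composite normalizes to -[[y1, y2], y3]
The second composite normalizes to -[[y1, y2], y3]
Identical normal forms: equal.


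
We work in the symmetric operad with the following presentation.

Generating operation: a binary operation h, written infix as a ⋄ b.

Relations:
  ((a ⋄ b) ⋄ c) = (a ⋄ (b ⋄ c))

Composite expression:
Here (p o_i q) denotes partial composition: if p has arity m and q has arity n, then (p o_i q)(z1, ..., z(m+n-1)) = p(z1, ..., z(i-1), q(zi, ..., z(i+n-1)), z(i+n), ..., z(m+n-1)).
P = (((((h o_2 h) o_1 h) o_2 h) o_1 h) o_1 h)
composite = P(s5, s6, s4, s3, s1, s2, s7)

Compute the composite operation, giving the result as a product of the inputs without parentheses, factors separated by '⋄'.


s5 ⋄ s6 ⋄ s4 ⋄ s3 ⋄ s1 ⋄ s2 ⋄ s7


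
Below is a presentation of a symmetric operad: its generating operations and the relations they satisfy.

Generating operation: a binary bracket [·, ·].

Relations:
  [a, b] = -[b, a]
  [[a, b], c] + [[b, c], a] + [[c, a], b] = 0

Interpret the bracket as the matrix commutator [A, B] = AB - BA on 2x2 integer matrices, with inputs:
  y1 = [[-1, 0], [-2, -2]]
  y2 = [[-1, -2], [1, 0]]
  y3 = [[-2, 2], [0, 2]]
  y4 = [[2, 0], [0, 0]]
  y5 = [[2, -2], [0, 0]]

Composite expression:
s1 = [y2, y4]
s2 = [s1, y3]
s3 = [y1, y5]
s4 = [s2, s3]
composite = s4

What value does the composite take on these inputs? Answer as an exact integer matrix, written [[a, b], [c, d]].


[y2, y4] = [[0, 4], [2, 0]]
[[y2, y4], y3] = [[-4, 16], [-8, 4]]
[y1, y5] = [[-4, -2], [-4, 4]]
[[[y2, y4], y3], [y1, y5]] = [[-80, 144], [32, 80]]

[[-80, 144], [32, 80]]


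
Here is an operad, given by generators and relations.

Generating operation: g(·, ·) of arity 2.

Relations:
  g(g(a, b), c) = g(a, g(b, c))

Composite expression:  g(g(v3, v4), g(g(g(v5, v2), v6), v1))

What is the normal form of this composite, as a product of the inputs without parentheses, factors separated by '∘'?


Associativity of g dissolves the nesting; only the v-input order survives.
g(v3, v4) spells out as v3 ∘ v4
g(v5, v2) spells out as v5 ∘ v2
g(g(v5, v2), v6) spells out as v5 ∘ v2 ∘ v6
g(g(g(v5, v2), v6), v1) spells out as v5 ∘ v2 ∘ v6 ∘ v1
g(g(v3, v4), g(g(g(v5, v2), v6), v1)) spells out as v3 ∘ v4 ∘ v5 ∘ v2 ∘ v6 ∘ v1

v3 ∘ v4 ∘ v5 ∘ v2 ∘ v6 ∘ v1


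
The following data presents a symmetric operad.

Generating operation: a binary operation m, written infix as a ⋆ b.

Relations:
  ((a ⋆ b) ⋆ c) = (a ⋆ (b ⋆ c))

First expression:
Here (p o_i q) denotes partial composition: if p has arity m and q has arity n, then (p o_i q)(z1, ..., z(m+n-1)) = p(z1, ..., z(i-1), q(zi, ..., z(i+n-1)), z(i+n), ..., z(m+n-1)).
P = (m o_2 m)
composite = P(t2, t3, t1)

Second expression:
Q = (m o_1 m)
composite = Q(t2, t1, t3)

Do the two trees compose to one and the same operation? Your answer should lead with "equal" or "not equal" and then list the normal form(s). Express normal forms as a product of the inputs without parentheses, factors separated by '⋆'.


not equal; first: t2 ⋆ t3 ⋆ t1; second: t2 ⋆ t1 ⋆ t3

Reducing the first expression gives t2 ⋆ t3 ⋆ t1
Reducing the second expression gives t2 ⋆ t1 ⋆ t3
The normal forms differ: not equal.


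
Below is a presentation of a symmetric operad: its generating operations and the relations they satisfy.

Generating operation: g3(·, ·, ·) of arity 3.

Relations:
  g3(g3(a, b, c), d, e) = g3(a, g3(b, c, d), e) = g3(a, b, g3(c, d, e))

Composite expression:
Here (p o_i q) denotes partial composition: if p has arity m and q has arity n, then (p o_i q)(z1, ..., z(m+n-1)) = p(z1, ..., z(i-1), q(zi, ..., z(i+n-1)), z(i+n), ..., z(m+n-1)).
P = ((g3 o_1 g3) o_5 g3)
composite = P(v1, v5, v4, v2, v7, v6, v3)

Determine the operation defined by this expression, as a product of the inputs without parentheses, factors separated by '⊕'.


Every regrouping of g3 is equal, so read the v-inputs in written order.
g3(v1, v5, v4) flattens to v1 ⊕ v5 ⊕ v4
g3(v7, v6, v3) flattens to v7 ⊕ v6 ⊕ v3
g3(g3(v1, v5, v4), v2, g3(v7, v6, v3)) flattens to v1 ⊕ v5 ⊕ v4 ⊕ v2 ⊕ v7 ⊕ v6 ⊕ v3

v1 ⊕ v5 ⊕ v4 ⊕ v2 ⊕ v7 ⊕ v6 ⊕ v3


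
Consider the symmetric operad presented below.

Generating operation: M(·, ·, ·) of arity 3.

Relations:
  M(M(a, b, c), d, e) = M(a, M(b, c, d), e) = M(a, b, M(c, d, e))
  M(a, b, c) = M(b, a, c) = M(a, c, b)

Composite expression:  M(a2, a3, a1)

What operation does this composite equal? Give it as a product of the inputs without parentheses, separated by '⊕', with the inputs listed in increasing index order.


a1 ⊕ a2 ⊕ a3

Key point: M commutes, so take the a-inputs in any fixed order.
M(a2, a3, a1) reduces to a2 ⊕ a3 ⊕ a1
putting the inputs in ascending order: a1 ⊕ a2 ⊕ a3


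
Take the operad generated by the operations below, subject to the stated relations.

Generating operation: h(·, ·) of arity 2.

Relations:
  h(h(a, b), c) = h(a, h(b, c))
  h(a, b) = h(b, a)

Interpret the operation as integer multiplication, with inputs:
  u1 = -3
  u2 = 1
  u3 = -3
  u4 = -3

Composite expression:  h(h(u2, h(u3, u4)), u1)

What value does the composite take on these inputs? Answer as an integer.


-27

h(u3, u4) = 9
h(u2, h(u3, u4)) = 9
h(h(u2, h(u3, u4)), u1) = -27


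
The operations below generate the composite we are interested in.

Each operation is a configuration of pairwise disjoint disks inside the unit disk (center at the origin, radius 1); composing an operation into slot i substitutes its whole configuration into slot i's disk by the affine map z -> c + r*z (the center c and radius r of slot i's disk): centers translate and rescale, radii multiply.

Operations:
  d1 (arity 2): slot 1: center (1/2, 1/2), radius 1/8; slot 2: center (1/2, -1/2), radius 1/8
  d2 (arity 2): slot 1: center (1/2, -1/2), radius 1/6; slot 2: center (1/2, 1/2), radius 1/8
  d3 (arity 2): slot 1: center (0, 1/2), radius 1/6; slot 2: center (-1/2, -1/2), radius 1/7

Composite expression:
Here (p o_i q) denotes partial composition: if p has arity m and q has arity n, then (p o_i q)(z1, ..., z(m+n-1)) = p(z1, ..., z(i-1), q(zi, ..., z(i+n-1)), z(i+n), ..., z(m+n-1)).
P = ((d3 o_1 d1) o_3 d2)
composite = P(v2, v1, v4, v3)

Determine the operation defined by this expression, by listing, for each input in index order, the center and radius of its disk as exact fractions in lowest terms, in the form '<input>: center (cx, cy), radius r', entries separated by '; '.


v1: center (1/12, 5/12), radius 1/48; v2: center (1/12, 7/12), radius 1/48; v3: center (-3/7, -3/7), radius 1/56; v4: center (-3/7, -4/7), radius 1/42

Nesting under d3 composes maps z -> c + r*z down each v-path.
input v2: composing its 2 substitution steps yields center (1/12, 7/12), radius 1/48
input v1: composing its 2 substitution steps yields center (1/12, 5/12), radius 1/48
input v4: composing its 2 substitution steps yields center (-3/7, -4/7), radius 1/42
input v3: composing its 2 substitution steps yields center (-3/7, -3/7), radius 1/56


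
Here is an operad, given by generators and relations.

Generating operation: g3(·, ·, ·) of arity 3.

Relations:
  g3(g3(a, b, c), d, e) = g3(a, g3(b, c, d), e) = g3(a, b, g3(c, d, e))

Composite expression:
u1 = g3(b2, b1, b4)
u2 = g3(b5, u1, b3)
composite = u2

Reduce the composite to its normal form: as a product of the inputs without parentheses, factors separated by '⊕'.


b5 ⊕ b2 ⊕ b1 ⊕ b4 ⊕ b3

The g3-tree's shape is irrelevant; the b-reading-order decides.
g3(b2, b1, b4) collapses to b2 ⊕ b1 ⊕ b4
g3(b5, g3(b2, b1, b4), b3) collapses to b5 ⊕ b2 ⊕ b1 ⊕ b4 ⊕ b3


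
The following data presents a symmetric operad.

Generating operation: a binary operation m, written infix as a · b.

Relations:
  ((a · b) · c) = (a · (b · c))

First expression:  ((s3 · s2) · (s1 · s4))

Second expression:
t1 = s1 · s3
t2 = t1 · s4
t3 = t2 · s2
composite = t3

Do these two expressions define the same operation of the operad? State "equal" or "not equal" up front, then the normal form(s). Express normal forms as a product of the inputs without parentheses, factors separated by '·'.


Reducing the first expression gives s3 · s2 · s1 · s4
Reducing the second expression gives s1 · s3 · s4 · s2
The forms do not match — not equal.

not equal; the first gives s3 · s2 · s1 · s4 and the second s1 · s3 · s4 · s2


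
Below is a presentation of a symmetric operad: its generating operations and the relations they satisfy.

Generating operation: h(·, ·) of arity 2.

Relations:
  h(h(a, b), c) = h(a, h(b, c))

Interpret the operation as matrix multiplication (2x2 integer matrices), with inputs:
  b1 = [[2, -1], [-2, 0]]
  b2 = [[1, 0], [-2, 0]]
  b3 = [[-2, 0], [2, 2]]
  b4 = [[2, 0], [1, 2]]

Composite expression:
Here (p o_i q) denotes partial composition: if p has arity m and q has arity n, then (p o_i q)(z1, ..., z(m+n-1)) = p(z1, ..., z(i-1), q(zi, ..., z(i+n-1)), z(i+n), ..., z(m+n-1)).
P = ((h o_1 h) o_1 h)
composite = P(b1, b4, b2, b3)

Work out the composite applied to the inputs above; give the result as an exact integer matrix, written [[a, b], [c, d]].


[[-14, 0], [8, 0]]

h(b1, b4) = [[3, -2], [-4, 0]]
h(h(b1, b4), b2) = [[7, 0], [-4, 0]]
h(h(h(b1, b4), b2), b3) = [[-14, 0], [8, 0]]


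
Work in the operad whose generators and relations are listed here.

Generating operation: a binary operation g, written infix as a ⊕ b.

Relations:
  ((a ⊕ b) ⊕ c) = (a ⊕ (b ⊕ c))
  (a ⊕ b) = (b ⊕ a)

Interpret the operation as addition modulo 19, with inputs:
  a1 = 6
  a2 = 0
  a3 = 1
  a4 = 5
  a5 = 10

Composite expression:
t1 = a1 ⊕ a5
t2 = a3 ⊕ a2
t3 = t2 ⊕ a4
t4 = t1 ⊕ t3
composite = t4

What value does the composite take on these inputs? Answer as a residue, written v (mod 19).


3 (mod 19)


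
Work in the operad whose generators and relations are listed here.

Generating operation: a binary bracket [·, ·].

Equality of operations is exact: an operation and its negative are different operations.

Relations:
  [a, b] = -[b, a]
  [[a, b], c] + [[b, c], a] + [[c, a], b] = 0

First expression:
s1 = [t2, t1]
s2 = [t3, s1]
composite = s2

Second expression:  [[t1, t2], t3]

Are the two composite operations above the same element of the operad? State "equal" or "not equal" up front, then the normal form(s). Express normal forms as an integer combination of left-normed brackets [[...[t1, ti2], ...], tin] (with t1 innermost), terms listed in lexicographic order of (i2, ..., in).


equal: each reduces to [[t1, t2], t3]


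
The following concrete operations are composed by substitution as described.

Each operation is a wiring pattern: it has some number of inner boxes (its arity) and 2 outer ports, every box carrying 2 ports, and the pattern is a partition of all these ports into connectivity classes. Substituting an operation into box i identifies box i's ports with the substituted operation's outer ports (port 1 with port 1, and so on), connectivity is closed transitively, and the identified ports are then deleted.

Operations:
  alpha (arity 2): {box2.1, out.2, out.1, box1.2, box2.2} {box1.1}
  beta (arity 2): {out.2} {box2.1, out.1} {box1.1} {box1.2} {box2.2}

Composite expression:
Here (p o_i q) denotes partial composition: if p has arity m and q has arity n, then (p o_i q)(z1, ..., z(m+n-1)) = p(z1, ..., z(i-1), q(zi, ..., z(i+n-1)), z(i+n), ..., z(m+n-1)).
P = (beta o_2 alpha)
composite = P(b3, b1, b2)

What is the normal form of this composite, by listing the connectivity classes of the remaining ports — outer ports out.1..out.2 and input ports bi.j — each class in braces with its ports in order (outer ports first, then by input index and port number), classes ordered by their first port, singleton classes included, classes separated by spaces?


After gluing at beta, chains via deleted ports link the b-ports.
stage alpha: inputs (b1, b2), connectivity {out.1, out.2, b1.2, b2.1, b2.2} {b1.1}, out.j its boundary
stage beta: inputs (b3, b1, b2), connectivity {out.1, b1.2, b2.1, b2.2} {out.2} {b1.1} {b3.1} {b3.2}, out.j its boundary

{out.1, b1.2, b2.1, b2.2} {out.2} {b1.1} {b3.1} {b3.2}


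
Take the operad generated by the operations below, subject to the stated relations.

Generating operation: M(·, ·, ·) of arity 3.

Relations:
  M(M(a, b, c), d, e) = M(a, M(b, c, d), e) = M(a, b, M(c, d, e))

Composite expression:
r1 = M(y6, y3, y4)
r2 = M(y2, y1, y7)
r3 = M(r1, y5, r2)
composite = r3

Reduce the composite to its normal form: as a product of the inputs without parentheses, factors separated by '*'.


All parenthesizations of M agree; list the y-inputs left to right.
M(y6, y3, y4) unparenthesizes to y6 * y3 * y4
M(y2, y1, y7) unparenthesizes to y2 * y1 * y7
M(M(y6, y3, y4), y5, M(y2, y1, y7)) unparenthesizes to y6 * y3 * y4 * y5 * y2 * y1 * y7

y6 * y3 * y4 * y5 * y2 * y1 * y7


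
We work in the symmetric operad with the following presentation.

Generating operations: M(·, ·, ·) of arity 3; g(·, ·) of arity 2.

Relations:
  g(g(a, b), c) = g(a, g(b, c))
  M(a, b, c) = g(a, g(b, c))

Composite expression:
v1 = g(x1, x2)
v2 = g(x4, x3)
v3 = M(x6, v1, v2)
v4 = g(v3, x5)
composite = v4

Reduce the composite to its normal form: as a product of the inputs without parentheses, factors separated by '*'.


x6 * x1 * x2 * x4 * x3 * x5

Under associativity of g, the answer is the x's in reading order.
g(x1, x2) flattens to x1 * x2
g(x4, x3) flattens to x4 * x3
M(x6, g(x1, x2), g(x4, x3)) flattens to x6 * x1 * x2 * x4 * x3
g(M(x6, g(x1, x2), g(x4, x3)), x5) flattens to x6 * x1 * x2 * x4 * x3 * x5


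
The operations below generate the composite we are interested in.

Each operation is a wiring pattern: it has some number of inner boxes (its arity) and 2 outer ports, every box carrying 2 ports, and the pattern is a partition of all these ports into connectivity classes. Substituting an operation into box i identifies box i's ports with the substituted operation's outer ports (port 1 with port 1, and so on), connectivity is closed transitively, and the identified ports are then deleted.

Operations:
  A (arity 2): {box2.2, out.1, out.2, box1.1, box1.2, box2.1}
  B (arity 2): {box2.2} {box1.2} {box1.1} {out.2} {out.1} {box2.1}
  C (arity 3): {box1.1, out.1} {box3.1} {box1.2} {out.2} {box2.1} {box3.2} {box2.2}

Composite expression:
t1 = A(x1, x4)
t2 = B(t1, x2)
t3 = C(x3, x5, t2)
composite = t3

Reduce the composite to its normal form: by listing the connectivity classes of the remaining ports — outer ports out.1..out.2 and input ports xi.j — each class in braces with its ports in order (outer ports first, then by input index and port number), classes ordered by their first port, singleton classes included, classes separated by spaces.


{out.1, x3.1} {out.2} {x1.1, x1.2, x4.1, x4.2} {x2.1} {x2.2} {x3.2} {x5.1} {x5.2}

Connectivity passes through glued C-boundaries; trace each wire chain.
through A, on inputs (x1, x4): {out.1, out.2, x1.1, x1.2, x4.1, x4.2} (out.j = stage outer ports)
through B, on inputs (x1, x4, x2): {out.1} {out.2} {x1.1, x1.2, x4.1, x4.2} {x2.1} {x2.2} (out.j = stage outer ports)
through C, on inputs (x3, x5, x1, x4, x2): {out.1, x3.1} {out.2} {x1.1, x1.2, x4.1, x4.2} {x2.1} {x2.2} {x3.2} {x5.1} {x5.2} (out.j = stage outer ports)


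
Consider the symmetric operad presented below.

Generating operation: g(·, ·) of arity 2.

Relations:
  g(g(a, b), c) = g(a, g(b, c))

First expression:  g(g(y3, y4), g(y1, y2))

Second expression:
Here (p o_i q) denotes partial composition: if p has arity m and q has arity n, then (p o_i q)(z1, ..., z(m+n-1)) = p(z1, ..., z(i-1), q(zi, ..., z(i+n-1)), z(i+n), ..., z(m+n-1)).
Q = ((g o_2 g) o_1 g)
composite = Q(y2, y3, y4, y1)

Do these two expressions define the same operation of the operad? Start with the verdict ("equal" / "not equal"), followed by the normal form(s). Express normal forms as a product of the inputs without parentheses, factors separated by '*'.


not equal — first y3 * y4 * y1 * y2, second y2 * y3 * y4 * y1

The first composite normalizes to y3 * y4 * y1 * y2
The second composite normalizes to y2 * y3 * y4 * y1
Distinct normal forms: not equal.


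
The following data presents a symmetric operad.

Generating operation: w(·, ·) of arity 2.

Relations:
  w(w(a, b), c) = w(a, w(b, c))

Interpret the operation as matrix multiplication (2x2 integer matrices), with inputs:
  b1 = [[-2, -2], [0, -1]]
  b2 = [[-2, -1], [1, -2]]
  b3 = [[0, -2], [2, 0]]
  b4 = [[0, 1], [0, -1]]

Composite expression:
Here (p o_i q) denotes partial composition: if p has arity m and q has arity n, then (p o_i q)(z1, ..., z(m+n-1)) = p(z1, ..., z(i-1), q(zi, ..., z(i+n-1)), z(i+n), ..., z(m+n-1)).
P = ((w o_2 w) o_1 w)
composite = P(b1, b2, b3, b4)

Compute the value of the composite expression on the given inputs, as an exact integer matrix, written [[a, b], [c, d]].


[[0, 16], [0, 2]]


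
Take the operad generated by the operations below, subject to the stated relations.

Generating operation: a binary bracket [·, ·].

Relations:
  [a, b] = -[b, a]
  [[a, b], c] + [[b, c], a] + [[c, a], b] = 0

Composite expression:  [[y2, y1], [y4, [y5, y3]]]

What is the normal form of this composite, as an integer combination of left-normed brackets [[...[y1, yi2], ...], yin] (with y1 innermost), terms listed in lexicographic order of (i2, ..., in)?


In the tensor algebra, words opening y1 carry the y1-anchored form.
Composite bracket: [[y2, y1], [y4, [y5, y3]]]
Applying ab - ba throughout gives 16 signed words (2^4 = 16).
Words beginning with y1 determine it all:
  from y1y2y3y5y4, sign -1: term -[[[[y1, y2], y3], y5], y4]
  from y1y2y4y3y5, sign +1: term +[[[[y1, y2], y4], y3], y5]
  from y1y2y4y5y3, sign -1: term -[[[[y1, y2], y4], y5], y3]
  from y1y2y5y3y4, sign +1: term +[[[[y1, y2], y5], y3], y4]

-[[[[y1, y2], y3], y5], y4] + [[[[y1, y2], y4], y3], y5] - [[[[y1, y2], y4], y5], y3] + [[[[y1, y2], y5], y3], y4]


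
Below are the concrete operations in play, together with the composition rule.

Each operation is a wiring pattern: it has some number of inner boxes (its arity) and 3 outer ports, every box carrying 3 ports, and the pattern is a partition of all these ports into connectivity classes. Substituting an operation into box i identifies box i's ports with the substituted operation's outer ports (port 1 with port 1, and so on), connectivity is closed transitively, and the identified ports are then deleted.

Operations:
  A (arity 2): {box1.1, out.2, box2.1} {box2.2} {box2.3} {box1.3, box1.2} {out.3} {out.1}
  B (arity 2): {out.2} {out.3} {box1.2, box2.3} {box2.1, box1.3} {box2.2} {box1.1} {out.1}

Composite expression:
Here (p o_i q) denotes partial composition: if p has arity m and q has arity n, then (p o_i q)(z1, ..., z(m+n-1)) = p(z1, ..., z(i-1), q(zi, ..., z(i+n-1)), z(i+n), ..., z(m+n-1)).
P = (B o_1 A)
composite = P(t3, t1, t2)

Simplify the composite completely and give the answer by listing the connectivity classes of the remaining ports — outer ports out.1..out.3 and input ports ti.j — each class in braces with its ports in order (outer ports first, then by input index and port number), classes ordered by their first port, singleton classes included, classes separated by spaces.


{out.1} {out.2} {out.3} {t1.1, t2.3, t3.1} {t1.2} {t1.3} {t2.1} {t2.2} {t3.2, t3.3}

Two ports join when wires chain via B-identified ports.
after A, the pattern on (t3, t1) reads {out.1} {out.2, t1.1, t3.1} {out.3} {t1.2} {t1.3} {t3.2, t3.3} (out.j = its outer ports)
after B, the pattern on (t3, t1, t2) reads {out.1} {out.2} {out.3} {t1.1, t2.3, t3.1} {t1.2} {t1.3} {t2.1} {t2.2} {t3.2, t3.3} (out.j = its outer ports)


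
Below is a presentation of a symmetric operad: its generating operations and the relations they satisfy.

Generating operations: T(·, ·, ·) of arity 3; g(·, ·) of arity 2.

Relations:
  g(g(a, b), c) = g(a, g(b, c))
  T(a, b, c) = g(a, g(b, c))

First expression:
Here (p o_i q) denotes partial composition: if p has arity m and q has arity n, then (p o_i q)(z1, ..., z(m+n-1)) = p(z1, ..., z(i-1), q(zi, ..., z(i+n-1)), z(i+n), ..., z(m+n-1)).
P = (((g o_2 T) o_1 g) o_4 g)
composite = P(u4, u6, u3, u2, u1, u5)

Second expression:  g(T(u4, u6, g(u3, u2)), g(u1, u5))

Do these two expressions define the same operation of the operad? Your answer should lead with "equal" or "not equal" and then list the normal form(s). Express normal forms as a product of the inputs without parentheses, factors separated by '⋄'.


equal; the common form is u4 ⋄ u6 ⋄ u3 ⋄ u2 ⋄ u1 ⋄ u5


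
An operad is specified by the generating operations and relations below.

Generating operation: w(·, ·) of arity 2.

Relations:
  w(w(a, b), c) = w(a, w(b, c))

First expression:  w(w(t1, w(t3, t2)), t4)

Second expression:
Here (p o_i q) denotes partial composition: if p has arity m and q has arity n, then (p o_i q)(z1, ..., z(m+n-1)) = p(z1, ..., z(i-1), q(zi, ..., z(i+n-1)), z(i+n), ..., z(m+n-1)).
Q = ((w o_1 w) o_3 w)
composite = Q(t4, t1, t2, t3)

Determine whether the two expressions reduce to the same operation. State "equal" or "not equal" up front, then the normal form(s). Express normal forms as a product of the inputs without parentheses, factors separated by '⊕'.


not equal; the first gives t1 ⊕ t3 ⊕ t2 ⊕ t4 and the second t4 ⊕ t1 ⊕ t2 ⊕ t3

The first expression reduces to t1 ⊕ t3 ⊕ t2 ⊕ t4
The second expression reduces to t4 ⊕ t1 ⊕ t2 ⊕ t3
Different reductions; not equal.


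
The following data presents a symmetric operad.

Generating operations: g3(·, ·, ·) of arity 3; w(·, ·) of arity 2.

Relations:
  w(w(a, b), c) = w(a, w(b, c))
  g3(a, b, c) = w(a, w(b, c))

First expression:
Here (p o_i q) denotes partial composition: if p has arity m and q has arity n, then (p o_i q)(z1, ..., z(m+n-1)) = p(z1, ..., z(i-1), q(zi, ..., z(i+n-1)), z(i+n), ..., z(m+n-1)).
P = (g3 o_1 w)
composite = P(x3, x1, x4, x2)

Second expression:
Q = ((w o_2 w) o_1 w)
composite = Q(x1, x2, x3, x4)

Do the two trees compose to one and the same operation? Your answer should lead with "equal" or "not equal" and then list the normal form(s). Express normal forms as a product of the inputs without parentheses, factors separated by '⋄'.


not equal: they reduce to x3 ⋄ x1 ⋄ x4 ⋄ x2 and x1 ⋄ x2 ⋄ x3 ⋄ x4

The first expression reduces to x3 ⋄ x1 ⋄ x4 ⋄ x2
The second expression reduces to x1 ⋄ x2 ⋄ x3 ⋄ x4
The normal forms differ: not equal.


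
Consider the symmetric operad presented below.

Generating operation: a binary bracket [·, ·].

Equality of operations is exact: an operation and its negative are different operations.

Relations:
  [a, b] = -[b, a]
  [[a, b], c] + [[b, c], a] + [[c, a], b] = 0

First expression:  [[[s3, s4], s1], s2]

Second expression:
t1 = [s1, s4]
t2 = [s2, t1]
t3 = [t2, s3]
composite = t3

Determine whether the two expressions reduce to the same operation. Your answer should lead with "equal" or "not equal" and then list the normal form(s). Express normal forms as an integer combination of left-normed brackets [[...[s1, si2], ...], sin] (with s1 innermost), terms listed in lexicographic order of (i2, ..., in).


not equal; first: -[[[s1, s3], s4], s2] + [[[s1, s4], s3], s2]; second: -[[[s1, s4], s2], s3]


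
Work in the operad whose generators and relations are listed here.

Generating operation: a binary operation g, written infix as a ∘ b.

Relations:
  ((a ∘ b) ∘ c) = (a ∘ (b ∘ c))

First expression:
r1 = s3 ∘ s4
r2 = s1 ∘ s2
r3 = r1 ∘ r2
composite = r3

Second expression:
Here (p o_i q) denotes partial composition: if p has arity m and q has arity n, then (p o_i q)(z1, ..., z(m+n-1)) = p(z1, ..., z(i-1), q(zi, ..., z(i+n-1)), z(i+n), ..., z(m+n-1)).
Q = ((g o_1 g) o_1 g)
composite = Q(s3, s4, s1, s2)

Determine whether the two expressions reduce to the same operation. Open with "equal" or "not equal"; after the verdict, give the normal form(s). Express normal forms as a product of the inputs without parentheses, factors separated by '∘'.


equal; both compose to s3 ∘ s4 ∘ s1 ∘ s2

The first composite normalizes to s3 ∘ s4 ∘ s1 ∘ s2
The second composite normalizes to s3 ∘ s4 ∘ s1 ∘ s2
The normal forms match — equal.


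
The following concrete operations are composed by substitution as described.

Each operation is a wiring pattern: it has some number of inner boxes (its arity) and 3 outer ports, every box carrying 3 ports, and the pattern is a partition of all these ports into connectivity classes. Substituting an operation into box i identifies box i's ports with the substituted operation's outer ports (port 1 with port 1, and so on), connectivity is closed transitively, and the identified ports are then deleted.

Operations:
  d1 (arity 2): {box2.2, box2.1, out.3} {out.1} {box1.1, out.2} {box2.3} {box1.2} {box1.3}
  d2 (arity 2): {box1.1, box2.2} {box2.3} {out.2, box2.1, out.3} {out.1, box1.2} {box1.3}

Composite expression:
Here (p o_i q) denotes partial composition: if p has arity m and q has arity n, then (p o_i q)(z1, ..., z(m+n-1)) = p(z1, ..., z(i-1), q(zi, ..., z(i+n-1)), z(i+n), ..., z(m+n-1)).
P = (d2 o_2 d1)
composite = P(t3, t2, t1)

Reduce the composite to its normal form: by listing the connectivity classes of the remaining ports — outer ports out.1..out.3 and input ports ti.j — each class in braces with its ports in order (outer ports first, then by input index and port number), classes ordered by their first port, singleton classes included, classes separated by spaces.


{out.1, t3.2} {out.2, out.3} {t1.1, t1.2} {t1.3} {t2.1, t3.1} {t2.2} {t2.3} {t3.3}

Reachability decides: close wires over d2-identified ports.
composing d1 on (t2, t1), with out.j its own outer ports: {out.1} {out.2, t2.1} {out.3, t1.1, t1.2} {t1.3} {t2.2} {t2.3}
composing d2 on (t3, t2, t1), with out.j its own outer ports: {out.1, t3.2} {out.2, out.3} {t1.1, t1.2} {t1.3} {t2.1, t3.1} {t2.2} {t2.3} {t3.3}


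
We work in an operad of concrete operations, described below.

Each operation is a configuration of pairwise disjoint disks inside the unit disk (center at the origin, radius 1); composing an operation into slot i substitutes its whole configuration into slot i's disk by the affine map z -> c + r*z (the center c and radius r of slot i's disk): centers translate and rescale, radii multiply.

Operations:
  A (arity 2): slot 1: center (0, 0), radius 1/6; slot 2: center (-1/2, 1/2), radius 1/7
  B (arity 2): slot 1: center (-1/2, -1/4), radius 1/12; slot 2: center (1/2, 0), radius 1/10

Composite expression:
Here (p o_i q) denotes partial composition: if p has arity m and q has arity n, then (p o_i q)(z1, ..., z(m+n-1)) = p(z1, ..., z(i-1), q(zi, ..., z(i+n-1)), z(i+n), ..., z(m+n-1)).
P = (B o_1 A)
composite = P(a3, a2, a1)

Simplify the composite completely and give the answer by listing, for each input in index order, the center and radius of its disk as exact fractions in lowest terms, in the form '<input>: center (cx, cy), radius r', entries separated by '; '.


a1: center (1/2, 0), radius 1/10; a2: center (-13/24, -5/24), radius 1/84; a3: center (-1/2, -1/4), radius 1/72

Nesting under B composes maps z -> c + r*z down each a-path.
a3 passes through 2 substitutions, ending at center (-1/2, -1/4), radius 1/72
a2 passes through 2 substitutions, ending at center (-13/24, -5/24), radius 1/84
a1 passes through 1 substitution, ending at center (1/2, 0), radius 1/10


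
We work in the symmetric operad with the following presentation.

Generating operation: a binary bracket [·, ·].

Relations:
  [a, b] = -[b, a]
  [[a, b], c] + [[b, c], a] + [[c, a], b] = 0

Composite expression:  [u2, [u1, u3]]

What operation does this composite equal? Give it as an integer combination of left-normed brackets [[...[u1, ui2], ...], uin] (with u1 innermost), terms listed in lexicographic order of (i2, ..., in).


A multilinear Lie element is pinned by u1-initial words (u1 innermost).
Composite bracket: [u2, [u1, u3]]
The bracket unfolds into 4 signed words via [a, b] = ab - ba (2^2 = 4).
Only words starting with u1 matter:
  sign of u1u3u2 is -1, so it contributes -[[u1, u3], u2]

-[[u1, u3], u2]
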